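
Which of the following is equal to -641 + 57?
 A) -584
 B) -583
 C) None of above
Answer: A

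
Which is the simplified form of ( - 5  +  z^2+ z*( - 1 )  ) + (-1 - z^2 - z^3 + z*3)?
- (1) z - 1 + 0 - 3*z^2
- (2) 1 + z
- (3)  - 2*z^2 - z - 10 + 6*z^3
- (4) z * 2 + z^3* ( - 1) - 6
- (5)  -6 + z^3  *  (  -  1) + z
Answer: 4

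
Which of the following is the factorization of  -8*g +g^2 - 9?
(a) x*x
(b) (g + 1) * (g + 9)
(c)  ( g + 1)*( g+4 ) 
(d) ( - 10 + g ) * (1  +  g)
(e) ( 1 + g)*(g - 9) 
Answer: e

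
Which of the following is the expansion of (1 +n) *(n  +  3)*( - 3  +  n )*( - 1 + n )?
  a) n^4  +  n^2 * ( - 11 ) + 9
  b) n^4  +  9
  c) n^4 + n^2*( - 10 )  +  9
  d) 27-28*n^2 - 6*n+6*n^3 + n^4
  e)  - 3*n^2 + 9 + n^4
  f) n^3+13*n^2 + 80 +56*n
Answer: c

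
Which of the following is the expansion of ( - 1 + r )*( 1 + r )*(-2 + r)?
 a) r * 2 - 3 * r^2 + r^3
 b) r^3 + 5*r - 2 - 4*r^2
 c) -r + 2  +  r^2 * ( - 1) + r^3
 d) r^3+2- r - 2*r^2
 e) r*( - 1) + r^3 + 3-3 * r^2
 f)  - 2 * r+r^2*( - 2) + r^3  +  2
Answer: d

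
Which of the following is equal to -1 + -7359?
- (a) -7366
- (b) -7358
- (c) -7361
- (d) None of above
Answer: d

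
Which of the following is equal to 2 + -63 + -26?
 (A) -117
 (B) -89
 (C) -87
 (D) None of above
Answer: C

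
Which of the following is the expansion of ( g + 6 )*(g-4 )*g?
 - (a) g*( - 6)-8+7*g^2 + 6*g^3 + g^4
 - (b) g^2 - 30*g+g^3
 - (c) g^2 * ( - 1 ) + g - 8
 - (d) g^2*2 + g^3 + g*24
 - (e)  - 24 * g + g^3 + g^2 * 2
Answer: e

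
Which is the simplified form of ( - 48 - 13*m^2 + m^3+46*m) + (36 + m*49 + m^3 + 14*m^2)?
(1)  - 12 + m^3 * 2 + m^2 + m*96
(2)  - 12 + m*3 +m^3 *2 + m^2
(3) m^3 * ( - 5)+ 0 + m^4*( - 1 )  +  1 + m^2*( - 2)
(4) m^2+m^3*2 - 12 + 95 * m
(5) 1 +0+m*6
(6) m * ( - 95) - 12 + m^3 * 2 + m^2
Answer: 4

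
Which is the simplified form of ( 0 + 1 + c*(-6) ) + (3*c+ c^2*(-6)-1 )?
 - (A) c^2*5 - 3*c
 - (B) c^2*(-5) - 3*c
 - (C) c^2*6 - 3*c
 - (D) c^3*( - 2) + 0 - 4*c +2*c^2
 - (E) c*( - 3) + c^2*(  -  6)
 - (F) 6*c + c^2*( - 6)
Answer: E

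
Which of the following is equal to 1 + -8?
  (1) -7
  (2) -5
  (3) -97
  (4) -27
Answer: 1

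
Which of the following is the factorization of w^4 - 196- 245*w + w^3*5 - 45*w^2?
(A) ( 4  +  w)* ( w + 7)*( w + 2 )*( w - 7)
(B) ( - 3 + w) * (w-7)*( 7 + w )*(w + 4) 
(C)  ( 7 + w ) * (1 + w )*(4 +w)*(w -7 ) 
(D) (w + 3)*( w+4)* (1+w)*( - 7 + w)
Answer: C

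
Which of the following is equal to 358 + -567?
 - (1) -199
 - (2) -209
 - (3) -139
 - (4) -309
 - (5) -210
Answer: 2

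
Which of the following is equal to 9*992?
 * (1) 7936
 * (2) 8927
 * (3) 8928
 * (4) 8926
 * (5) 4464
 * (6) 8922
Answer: 3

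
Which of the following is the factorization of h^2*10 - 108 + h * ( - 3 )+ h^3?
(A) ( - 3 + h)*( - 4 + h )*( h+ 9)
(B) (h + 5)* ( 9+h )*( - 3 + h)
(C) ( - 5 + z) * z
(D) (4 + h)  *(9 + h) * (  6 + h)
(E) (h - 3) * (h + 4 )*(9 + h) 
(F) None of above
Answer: E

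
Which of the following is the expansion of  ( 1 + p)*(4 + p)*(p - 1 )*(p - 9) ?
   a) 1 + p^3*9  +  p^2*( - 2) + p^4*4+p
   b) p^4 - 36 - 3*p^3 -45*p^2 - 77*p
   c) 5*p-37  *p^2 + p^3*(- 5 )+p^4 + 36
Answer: c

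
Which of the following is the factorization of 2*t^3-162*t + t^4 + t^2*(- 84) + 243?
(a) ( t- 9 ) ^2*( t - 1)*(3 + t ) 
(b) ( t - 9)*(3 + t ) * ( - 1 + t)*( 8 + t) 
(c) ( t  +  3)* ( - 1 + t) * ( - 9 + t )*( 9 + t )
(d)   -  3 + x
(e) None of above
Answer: c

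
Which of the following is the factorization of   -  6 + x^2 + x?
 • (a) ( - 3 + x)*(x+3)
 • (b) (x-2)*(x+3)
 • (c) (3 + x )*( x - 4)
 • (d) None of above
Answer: b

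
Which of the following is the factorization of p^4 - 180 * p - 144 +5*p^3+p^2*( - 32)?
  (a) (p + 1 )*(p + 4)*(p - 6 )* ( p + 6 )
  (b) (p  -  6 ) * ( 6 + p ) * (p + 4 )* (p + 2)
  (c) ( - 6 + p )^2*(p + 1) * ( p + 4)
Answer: a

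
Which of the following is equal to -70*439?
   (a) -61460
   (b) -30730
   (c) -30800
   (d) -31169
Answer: b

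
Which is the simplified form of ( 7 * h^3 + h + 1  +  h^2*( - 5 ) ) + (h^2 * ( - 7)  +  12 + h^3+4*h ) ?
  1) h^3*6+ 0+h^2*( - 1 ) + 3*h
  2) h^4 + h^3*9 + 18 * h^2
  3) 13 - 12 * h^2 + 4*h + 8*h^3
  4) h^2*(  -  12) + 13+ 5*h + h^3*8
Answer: 4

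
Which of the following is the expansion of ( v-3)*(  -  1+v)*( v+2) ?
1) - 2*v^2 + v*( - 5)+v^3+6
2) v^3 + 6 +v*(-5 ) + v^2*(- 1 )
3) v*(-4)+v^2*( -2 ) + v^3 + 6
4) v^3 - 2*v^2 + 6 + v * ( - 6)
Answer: 1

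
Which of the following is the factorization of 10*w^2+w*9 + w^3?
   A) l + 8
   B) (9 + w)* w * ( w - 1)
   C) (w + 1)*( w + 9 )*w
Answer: C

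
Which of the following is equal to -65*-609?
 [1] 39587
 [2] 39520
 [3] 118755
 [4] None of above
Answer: 4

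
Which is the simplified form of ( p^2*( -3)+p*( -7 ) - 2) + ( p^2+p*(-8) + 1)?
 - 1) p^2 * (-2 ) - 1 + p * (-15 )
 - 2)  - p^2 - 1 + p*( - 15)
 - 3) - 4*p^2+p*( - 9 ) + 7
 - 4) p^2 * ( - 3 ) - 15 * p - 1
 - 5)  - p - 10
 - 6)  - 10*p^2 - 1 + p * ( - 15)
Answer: 1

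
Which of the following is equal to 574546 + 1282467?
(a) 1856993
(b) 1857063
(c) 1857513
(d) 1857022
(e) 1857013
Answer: e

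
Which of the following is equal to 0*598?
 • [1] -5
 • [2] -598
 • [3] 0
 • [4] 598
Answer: 3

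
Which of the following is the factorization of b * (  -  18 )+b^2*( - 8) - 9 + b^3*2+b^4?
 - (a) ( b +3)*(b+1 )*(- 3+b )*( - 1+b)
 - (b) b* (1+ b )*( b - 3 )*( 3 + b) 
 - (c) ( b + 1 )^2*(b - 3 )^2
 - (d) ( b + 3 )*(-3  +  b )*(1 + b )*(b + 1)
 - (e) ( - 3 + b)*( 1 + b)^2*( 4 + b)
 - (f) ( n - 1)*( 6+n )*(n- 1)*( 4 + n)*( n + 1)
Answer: d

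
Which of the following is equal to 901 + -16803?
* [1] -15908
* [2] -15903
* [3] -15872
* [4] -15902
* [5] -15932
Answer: 4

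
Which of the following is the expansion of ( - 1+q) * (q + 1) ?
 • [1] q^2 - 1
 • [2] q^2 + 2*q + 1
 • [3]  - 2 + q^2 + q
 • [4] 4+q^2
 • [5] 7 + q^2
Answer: 1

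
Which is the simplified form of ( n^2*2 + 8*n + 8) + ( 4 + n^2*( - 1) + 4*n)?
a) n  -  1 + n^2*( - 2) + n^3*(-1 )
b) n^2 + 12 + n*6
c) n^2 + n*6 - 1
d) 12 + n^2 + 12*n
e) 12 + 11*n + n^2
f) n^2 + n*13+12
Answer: d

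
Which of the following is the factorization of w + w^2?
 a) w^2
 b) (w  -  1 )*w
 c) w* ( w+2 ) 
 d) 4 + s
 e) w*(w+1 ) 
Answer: e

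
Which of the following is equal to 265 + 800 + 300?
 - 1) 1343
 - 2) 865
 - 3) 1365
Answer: 3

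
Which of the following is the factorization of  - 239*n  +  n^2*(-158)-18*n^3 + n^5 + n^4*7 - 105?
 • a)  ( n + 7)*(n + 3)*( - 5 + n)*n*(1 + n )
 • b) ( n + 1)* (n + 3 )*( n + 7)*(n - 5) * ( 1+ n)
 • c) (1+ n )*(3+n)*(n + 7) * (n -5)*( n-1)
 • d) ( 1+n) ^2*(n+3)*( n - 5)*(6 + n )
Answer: b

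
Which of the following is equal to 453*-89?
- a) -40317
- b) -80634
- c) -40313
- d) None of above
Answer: a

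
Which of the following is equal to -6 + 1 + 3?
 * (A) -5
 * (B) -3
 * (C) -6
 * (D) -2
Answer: D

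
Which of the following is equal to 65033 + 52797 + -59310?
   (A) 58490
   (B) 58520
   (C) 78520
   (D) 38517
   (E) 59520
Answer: B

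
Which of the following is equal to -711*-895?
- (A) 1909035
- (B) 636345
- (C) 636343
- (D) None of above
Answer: B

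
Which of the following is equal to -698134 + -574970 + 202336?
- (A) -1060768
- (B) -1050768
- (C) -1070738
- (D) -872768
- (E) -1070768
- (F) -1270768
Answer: E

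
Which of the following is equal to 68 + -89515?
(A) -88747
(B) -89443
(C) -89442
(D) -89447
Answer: D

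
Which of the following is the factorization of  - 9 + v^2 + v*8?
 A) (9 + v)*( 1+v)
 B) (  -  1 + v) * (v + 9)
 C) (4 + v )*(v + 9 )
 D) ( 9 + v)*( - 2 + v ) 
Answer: B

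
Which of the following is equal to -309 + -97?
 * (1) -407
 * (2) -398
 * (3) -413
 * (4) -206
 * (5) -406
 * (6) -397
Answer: 5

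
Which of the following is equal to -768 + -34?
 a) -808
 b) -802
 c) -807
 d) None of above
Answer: b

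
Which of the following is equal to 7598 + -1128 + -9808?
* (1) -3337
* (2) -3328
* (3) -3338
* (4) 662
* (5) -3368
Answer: 3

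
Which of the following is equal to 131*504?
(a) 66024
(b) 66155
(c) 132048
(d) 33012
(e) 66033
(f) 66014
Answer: a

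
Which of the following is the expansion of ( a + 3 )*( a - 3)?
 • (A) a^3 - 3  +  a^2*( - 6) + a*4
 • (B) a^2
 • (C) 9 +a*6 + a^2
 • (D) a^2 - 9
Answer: D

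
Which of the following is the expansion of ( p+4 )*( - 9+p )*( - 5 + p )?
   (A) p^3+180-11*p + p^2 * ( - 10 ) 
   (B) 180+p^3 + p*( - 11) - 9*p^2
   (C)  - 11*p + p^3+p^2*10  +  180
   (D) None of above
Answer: A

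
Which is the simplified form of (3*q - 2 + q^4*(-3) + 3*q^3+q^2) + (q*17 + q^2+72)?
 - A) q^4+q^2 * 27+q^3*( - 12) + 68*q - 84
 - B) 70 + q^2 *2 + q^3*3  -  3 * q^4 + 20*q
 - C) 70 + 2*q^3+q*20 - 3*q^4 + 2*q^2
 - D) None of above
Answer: B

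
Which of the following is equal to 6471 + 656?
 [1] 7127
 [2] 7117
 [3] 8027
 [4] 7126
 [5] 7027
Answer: 1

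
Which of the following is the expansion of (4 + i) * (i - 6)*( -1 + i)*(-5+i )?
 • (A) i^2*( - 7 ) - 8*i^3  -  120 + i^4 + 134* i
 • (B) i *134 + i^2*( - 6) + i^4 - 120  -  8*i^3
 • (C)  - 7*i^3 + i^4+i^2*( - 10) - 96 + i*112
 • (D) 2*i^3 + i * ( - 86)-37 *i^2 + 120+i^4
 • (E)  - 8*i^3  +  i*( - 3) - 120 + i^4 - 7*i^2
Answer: A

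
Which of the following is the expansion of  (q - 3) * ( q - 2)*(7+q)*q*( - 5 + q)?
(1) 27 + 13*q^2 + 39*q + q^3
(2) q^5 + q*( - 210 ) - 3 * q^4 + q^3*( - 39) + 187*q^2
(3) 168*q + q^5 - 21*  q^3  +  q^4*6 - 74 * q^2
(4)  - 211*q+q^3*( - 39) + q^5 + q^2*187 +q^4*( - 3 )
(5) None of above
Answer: 2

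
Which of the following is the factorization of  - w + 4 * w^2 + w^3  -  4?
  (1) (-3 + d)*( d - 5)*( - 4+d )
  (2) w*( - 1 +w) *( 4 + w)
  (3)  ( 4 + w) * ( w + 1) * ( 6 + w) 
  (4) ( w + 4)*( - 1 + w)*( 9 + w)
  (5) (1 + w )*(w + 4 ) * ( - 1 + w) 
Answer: 5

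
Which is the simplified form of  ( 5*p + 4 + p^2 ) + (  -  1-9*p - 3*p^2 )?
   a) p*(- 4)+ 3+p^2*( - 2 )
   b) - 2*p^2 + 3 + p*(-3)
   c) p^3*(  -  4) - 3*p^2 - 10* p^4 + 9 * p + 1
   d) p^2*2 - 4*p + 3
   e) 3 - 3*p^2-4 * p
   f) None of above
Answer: a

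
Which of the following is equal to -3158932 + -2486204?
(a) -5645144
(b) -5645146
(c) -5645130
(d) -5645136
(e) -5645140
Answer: d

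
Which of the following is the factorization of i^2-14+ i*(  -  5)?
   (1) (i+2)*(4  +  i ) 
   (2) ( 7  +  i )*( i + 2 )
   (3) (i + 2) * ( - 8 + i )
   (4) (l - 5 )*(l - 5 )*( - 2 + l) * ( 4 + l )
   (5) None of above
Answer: 5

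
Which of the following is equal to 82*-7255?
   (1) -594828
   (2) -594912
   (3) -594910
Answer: 3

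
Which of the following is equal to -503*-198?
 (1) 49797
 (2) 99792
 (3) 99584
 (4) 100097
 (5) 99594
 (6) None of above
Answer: 5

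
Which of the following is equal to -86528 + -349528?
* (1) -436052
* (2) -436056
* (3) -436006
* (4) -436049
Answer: 2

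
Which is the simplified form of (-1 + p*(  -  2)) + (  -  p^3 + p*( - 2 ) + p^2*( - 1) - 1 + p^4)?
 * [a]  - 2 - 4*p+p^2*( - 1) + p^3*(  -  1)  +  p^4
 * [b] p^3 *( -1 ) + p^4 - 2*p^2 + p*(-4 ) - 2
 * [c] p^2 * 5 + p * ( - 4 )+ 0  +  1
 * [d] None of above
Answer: a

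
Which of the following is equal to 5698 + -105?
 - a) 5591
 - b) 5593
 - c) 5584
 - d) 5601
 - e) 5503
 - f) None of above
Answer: b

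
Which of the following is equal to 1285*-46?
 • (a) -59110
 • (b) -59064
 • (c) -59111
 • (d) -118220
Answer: a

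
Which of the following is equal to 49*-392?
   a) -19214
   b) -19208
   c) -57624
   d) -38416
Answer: b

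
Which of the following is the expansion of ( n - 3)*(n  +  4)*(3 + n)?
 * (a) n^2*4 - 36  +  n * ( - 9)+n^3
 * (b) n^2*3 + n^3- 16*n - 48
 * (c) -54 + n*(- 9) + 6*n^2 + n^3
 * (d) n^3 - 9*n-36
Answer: a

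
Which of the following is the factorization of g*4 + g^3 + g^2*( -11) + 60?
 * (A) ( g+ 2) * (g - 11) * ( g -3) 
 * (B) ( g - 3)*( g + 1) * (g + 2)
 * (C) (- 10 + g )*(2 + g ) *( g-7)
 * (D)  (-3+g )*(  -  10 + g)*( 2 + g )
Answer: D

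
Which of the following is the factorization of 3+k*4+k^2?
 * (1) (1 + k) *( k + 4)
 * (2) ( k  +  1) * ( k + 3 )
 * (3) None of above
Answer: 2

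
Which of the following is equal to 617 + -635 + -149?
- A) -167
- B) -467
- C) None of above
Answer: A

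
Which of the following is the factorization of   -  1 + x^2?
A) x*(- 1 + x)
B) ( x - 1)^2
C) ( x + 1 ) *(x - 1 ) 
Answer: C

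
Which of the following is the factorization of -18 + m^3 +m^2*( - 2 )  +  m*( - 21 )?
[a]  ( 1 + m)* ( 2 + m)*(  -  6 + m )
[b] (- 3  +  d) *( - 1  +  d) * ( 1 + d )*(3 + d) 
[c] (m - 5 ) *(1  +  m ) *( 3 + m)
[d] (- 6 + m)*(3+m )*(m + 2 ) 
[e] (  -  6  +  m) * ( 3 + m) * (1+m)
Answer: e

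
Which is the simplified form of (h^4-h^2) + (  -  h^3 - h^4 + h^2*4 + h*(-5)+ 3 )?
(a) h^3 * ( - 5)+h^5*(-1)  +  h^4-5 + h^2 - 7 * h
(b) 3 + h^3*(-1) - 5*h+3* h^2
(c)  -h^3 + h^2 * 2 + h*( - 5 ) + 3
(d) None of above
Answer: b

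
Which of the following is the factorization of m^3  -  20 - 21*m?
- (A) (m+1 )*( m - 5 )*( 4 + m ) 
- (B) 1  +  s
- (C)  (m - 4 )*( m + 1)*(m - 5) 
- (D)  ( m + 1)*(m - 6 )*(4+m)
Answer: A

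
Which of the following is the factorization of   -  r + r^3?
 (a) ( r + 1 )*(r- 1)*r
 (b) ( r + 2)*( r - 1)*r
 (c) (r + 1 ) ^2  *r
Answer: a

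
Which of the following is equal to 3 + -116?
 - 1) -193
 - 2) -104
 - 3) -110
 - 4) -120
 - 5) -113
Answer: 5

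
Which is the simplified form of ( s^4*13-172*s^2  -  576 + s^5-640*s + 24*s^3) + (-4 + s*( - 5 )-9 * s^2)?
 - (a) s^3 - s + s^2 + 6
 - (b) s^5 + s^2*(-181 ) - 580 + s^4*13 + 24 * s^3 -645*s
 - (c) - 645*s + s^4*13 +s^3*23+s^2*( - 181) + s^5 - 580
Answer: b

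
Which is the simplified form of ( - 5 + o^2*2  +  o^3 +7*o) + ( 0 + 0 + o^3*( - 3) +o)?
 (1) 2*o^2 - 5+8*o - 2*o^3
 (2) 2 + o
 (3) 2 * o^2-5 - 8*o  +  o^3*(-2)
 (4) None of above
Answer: 1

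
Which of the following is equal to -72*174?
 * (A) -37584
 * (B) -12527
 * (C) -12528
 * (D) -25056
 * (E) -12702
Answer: C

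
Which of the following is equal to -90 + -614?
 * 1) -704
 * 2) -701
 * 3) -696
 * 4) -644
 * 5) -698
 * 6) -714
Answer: 1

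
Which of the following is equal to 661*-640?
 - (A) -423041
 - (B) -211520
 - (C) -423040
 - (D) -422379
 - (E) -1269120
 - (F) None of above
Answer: C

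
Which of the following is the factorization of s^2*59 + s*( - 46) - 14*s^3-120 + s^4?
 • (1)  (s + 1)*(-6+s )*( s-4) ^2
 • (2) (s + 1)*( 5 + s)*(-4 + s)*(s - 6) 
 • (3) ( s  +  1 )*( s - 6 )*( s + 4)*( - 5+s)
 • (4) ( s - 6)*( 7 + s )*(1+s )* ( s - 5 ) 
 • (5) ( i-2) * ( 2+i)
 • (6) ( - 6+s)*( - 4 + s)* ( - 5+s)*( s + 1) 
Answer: 6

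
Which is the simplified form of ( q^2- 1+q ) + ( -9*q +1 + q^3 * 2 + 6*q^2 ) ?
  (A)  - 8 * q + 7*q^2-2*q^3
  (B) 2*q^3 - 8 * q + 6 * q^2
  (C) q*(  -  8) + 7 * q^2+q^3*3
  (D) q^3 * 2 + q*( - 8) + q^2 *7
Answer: D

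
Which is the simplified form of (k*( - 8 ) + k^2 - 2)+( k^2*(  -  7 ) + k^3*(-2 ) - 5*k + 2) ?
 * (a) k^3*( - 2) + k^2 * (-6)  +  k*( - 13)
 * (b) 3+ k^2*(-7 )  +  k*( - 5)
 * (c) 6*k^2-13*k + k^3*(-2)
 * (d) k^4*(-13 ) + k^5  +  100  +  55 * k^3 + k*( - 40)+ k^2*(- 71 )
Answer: a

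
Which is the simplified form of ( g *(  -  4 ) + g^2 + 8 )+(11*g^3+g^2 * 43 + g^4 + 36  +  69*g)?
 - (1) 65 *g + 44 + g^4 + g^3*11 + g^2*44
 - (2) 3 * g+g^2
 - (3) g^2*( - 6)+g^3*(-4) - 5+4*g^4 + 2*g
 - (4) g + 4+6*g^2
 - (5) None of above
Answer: 1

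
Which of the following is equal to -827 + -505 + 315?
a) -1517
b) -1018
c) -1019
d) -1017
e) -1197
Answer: d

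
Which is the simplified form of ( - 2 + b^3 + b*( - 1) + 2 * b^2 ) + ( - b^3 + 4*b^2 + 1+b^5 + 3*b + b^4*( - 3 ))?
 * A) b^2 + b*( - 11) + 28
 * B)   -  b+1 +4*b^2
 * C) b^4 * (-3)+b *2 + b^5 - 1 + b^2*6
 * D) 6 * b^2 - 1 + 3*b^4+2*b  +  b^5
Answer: C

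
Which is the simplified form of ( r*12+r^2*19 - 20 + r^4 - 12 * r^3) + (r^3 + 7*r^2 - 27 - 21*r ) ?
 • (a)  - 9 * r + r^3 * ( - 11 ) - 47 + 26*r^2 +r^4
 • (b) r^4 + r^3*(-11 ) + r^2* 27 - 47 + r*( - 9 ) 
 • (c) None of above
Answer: a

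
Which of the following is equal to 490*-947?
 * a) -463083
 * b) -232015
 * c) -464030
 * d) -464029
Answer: c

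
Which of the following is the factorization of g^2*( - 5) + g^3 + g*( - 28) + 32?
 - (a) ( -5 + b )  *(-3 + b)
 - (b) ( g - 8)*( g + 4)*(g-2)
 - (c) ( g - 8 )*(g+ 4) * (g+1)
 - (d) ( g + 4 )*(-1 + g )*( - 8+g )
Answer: d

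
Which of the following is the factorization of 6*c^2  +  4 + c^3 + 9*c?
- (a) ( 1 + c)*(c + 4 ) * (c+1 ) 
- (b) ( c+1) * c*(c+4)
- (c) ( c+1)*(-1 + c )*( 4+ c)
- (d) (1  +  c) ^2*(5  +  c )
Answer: a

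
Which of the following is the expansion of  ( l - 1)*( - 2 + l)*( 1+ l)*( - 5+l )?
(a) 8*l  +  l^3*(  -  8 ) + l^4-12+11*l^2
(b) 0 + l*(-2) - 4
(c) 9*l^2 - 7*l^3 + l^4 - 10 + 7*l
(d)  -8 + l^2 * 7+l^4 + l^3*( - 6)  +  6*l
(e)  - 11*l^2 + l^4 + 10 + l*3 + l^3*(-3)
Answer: c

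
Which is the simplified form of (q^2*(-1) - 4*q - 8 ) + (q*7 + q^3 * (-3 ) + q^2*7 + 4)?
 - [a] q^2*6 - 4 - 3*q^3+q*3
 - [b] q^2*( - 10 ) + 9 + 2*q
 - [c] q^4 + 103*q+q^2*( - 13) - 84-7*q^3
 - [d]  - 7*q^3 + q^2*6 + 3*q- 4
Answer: a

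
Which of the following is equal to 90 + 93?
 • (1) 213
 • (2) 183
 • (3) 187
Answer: 2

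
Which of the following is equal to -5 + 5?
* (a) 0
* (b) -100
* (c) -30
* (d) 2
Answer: a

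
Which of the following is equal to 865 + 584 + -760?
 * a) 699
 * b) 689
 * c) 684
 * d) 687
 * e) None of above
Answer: b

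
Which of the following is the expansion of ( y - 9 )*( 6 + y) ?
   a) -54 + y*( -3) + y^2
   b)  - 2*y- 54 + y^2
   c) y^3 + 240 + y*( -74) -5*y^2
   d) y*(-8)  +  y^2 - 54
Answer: a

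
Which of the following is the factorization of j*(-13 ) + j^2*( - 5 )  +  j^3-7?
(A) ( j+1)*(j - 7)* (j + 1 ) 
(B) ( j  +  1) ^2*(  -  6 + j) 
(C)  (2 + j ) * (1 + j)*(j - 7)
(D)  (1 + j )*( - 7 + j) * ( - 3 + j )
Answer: A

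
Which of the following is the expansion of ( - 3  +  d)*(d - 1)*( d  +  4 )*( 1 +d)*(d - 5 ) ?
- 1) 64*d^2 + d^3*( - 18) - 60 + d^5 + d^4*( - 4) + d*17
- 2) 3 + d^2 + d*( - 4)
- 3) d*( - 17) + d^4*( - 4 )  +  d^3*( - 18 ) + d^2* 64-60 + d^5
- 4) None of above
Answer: 1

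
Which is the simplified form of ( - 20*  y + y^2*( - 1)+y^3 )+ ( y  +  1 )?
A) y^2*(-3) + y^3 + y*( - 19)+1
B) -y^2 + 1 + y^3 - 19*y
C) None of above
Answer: B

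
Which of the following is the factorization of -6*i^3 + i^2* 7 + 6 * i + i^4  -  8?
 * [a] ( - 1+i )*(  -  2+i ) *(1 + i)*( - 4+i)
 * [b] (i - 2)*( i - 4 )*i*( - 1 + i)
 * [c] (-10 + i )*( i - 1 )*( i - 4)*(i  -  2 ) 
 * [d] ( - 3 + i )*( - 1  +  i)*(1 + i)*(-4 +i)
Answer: a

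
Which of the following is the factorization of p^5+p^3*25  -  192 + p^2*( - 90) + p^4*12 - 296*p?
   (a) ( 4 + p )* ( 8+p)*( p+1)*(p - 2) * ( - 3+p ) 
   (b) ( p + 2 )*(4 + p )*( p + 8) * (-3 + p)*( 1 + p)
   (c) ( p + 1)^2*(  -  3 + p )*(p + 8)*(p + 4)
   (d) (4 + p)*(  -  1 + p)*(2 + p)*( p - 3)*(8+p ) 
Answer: b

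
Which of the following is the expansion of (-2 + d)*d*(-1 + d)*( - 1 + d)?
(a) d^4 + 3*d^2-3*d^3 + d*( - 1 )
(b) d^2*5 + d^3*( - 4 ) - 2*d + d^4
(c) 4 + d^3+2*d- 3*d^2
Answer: b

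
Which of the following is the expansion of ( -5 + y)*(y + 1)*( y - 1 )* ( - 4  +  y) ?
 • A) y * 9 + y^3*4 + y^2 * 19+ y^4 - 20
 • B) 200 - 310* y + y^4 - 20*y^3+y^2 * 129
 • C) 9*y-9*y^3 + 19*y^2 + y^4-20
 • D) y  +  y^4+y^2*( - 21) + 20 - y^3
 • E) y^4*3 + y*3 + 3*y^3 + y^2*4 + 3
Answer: C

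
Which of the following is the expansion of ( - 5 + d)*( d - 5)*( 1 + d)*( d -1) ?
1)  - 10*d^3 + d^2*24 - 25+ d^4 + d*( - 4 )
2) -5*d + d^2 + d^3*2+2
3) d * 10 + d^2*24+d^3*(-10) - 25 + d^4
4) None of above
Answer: 3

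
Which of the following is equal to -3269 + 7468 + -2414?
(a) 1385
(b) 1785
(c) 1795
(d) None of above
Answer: b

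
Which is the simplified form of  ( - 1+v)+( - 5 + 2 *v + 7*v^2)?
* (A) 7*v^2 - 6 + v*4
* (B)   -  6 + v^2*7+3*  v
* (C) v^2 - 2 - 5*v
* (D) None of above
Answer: B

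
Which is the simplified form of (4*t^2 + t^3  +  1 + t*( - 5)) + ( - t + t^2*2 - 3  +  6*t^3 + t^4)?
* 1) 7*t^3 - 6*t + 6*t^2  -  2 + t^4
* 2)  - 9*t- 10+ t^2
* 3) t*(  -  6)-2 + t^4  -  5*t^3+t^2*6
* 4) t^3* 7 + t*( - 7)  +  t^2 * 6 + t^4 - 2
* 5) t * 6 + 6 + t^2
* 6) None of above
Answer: 1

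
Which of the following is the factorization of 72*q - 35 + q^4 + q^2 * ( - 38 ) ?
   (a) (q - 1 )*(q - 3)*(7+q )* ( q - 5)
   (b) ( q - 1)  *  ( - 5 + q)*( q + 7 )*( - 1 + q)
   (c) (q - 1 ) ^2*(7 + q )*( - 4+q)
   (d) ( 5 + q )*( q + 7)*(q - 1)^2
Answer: b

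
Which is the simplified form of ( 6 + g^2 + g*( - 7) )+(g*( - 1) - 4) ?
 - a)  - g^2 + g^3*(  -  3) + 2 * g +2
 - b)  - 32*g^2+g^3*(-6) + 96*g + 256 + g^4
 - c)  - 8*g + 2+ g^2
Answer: c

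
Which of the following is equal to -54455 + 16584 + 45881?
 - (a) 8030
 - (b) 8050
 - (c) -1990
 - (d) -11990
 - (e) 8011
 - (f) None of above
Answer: f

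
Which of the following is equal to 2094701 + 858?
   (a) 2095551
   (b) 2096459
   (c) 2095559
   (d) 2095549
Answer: c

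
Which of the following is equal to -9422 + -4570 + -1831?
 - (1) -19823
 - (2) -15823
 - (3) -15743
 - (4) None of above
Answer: 2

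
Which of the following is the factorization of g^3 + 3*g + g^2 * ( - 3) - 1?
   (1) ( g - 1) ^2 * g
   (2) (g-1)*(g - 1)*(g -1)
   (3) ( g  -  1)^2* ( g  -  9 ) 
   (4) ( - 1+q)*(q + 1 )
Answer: 2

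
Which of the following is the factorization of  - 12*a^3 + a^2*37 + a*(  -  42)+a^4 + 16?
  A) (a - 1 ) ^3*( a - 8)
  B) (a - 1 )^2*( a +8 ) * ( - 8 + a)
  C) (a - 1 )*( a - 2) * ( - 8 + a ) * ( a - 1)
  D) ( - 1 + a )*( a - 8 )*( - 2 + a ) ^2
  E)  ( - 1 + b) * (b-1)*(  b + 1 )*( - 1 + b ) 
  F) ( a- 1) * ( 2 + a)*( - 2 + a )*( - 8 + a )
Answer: C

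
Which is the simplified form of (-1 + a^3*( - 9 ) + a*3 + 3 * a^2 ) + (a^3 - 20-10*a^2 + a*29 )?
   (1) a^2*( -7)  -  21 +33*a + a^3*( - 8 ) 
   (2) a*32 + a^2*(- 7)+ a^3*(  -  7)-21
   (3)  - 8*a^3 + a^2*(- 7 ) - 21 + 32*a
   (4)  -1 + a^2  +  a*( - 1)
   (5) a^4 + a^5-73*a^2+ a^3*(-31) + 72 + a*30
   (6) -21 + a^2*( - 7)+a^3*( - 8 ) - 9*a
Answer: 3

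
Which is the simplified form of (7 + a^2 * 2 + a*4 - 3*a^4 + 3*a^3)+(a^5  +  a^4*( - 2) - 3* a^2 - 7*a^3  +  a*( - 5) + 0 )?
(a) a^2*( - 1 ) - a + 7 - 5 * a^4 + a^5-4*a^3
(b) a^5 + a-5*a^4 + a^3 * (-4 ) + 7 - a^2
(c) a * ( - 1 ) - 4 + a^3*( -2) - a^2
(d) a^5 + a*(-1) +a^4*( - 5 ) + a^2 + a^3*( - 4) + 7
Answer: a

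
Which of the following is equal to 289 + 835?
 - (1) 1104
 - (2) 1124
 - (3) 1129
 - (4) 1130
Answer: 2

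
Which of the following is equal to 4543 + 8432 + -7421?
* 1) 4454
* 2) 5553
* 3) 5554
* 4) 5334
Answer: 3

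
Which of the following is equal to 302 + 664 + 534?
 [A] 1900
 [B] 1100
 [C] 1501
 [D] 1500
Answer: D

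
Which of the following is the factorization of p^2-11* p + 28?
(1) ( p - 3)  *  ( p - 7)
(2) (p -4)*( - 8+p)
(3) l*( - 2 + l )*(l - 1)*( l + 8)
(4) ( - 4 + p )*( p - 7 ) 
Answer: 4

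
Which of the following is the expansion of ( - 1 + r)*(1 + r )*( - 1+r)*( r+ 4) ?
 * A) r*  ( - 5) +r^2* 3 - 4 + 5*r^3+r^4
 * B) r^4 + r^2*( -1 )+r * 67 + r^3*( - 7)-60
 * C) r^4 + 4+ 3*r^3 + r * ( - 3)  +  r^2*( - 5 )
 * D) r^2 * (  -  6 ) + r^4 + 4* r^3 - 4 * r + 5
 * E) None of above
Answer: C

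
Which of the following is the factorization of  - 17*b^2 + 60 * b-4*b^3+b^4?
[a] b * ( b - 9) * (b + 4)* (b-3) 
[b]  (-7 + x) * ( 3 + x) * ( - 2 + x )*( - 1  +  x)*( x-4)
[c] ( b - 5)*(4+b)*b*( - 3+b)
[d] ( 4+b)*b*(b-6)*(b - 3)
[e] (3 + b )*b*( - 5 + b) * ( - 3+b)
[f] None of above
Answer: c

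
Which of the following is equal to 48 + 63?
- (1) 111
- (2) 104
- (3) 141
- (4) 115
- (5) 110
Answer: 1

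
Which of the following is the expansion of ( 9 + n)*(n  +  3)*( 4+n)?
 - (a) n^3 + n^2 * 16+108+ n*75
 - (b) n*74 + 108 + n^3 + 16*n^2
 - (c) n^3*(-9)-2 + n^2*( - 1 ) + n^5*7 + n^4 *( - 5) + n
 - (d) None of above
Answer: a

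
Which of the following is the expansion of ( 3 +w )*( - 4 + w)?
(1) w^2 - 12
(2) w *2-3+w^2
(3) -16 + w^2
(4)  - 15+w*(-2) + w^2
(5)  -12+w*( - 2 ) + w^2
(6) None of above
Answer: 6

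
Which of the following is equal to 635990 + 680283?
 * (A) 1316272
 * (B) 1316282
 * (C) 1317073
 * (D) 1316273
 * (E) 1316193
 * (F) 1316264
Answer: D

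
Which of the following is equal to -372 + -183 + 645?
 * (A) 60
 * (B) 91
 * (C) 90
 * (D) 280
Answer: C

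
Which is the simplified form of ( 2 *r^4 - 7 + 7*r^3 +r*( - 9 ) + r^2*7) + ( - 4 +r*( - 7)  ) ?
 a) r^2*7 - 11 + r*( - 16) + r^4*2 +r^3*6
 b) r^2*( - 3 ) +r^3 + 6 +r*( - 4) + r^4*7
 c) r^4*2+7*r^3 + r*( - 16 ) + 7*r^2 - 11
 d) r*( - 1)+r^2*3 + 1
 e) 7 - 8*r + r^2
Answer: c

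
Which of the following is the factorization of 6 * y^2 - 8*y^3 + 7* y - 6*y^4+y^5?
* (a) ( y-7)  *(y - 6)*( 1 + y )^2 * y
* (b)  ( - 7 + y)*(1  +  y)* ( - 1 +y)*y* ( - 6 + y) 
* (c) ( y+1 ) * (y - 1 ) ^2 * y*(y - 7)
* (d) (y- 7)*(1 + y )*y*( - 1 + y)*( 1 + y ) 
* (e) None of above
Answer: d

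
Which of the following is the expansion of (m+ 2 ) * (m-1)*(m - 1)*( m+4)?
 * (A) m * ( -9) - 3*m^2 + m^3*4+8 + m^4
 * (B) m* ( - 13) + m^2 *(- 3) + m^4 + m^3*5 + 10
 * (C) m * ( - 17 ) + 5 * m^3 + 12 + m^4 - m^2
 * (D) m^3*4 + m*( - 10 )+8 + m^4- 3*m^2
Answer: D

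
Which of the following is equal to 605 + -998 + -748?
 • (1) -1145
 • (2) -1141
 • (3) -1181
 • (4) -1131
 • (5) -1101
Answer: 2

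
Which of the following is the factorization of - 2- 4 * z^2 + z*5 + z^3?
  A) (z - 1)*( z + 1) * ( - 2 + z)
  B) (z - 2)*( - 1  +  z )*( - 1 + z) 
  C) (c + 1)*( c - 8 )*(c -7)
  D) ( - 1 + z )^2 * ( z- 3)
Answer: B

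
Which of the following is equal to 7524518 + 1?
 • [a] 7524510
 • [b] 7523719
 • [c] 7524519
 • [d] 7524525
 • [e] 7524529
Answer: c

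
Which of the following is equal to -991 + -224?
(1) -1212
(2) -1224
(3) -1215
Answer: 3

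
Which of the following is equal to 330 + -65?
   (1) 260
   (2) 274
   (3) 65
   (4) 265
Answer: 4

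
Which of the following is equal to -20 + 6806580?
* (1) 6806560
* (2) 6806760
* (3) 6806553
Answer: 1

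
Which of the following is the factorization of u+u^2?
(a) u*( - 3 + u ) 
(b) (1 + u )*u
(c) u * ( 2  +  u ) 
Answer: b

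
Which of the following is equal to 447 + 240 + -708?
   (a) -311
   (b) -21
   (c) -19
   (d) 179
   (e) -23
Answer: b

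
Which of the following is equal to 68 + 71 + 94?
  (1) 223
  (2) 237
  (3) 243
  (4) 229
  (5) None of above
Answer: 5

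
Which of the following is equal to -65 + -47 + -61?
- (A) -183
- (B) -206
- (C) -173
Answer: C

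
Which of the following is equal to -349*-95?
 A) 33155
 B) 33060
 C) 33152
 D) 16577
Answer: A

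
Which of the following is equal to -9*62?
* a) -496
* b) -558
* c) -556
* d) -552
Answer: b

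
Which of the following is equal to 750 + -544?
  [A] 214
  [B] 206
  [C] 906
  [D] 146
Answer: B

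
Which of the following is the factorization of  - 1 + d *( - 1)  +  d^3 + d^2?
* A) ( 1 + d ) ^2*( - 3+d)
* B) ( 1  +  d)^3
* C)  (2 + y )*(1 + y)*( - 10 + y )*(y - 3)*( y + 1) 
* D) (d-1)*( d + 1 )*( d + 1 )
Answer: D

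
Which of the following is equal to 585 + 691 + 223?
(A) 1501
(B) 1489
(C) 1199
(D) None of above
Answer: D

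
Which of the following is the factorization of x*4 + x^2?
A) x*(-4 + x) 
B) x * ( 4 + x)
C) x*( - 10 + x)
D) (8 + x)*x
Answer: B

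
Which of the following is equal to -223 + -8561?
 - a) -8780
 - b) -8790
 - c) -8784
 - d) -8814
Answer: c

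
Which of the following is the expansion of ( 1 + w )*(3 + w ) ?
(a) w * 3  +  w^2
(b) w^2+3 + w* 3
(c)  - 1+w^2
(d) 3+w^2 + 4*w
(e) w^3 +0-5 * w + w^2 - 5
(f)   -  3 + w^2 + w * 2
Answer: d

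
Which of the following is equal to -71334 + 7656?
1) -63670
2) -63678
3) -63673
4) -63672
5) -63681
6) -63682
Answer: 2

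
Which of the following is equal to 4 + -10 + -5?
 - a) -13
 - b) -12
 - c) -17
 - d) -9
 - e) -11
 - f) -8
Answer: e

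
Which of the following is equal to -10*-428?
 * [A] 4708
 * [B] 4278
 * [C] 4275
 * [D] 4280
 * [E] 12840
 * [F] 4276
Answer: D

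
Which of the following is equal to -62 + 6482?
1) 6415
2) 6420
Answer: 2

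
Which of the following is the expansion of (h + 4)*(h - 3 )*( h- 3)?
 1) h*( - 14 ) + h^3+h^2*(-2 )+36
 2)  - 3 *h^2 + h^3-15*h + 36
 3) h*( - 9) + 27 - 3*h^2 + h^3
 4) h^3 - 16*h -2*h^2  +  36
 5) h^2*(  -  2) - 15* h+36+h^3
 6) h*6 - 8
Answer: 5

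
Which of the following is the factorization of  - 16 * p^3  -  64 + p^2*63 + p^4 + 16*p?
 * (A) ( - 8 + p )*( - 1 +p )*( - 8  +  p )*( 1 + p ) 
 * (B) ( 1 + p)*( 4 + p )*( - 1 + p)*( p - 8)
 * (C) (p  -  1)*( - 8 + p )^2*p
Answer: A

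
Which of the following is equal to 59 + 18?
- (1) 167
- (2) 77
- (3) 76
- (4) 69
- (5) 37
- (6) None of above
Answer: 2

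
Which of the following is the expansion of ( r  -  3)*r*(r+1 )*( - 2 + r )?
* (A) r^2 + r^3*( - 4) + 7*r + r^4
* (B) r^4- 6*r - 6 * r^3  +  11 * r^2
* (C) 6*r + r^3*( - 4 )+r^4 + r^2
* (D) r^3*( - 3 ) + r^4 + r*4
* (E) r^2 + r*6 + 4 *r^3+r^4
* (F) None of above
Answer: C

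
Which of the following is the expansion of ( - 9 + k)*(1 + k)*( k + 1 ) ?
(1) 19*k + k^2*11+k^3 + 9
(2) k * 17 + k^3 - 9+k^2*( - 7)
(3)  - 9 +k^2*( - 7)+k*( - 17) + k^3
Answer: 3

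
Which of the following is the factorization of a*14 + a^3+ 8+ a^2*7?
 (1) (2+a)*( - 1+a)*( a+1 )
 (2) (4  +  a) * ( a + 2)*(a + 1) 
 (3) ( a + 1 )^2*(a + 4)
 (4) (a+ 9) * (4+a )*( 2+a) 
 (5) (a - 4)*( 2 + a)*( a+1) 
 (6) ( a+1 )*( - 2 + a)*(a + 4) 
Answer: 2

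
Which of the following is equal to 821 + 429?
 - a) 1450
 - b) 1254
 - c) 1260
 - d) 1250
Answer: d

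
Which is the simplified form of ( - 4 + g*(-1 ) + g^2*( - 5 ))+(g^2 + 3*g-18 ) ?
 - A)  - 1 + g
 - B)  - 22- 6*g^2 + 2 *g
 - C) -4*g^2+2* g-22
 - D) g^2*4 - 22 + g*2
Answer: C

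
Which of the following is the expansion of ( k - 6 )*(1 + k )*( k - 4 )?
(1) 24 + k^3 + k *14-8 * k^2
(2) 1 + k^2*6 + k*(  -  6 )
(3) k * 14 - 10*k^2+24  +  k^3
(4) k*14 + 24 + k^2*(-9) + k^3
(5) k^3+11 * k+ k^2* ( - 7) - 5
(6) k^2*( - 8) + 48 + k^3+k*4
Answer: 4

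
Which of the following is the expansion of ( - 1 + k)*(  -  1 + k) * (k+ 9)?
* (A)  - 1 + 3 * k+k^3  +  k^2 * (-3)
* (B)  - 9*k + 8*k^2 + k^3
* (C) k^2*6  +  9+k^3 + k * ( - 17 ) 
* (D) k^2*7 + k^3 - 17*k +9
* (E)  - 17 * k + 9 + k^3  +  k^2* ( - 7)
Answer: D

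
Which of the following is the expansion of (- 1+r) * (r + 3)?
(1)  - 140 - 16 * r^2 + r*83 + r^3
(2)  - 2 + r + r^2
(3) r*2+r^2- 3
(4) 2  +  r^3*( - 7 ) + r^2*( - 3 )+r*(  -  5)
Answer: 3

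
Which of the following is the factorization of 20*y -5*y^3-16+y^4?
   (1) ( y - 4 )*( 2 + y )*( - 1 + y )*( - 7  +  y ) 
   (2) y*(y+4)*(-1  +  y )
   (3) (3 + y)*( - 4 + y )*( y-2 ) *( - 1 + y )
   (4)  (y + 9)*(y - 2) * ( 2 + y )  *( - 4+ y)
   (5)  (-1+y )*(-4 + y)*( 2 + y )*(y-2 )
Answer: 5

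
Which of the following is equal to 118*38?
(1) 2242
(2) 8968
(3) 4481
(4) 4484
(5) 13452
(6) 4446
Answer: 4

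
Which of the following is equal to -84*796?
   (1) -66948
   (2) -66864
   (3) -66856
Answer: 2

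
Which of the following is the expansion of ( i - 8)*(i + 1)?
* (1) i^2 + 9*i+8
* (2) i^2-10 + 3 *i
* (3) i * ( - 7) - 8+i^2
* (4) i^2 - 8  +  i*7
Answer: 3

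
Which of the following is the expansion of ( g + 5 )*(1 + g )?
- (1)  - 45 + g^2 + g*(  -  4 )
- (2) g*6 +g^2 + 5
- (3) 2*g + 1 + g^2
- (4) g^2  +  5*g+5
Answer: 2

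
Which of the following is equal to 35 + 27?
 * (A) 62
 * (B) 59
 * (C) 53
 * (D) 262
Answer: A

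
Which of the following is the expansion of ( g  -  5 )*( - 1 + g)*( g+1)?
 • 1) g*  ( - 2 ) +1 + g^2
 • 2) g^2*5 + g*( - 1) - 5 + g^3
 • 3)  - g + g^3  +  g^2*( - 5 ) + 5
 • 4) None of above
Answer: 3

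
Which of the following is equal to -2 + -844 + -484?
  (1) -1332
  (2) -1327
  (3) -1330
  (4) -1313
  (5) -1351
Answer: 3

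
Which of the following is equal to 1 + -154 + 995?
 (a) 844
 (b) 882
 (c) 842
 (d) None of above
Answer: c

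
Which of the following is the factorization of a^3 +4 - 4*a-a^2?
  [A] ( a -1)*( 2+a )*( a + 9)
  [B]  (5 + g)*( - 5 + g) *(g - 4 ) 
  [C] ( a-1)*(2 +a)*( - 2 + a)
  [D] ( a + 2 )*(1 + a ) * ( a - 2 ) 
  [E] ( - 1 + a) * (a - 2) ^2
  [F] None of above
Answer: C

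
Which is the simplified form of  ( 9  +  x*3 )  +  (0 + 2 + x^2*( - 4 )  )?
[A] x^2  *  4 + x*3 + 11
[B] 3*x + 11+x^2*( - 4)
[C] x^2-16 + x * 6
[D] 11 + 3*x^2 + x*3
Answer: B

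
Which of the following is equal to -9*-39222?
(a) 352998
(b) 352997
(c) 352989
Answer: a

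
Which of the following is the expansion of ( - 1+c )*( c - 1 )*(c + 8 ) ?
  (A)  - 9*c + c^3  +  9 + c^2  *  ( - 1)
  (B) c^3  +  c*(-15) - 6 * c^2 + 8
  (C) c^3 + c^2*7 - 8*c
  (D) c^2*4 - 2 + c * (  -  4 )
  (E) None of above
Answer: E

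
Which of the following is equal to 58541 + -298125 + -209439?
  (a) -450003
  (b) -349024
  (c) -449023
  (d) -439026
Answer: c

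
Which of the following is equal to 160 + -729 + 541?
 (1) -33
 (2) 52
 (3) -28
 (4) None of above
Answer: 3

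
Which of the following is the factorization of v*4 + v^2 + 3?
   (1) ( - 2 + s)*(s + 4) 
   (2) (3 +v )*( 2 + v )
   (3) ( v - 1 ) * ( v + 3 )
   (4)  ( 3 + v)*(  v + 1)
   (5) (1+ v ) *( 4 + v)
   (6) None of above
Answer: 4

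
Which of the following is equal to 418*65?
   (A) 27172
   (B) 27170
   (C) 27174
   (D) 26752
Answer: B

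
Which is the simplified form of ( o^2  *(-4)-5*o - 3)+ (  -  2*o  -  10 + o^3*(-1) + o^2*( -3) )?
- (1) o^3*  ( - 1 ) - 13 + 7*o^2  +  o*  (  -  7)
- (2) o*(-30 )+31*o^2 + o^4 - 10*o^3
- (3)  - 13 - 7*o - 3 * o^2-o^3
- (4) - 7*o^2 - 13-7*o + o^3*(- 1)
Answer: 4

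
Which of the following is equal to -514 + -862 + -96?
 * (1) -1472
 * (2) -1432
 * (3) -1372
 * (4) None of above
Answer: 1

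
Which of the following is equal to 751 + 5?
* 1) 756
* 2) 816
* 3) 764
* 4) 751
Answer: 1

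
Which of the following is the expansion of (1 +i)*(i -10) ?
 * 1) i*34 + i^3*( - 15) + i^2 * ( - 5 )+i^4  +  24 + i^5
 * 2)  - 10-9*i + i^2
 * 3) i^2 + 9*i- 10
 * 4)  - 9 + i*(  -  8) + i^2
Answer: 2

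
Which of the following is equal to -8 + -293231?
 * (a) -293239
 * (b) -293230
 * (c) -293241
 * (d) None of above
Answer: a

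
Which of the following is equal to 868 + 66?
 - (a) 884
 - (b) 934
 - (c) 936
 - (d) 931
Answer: b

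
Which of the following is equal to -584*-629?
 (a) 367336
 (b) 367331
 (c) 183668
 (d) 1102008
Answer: a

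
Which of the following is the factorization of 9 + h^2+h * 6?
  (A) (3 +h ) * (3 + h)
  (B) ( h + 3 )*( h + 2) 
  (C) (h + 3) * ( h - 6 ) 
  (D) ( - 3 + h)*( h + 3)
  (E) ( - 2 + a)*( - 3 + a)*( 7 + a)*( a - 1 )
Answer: A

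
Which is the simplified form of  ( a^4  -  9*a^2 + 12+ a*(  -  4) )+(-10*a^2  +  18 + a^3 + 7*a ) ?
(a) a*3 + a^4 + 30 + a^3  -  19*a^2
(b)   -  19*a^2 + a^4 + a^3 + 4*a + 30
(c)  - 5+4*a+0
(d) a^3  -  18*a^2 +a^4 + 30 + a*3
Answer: a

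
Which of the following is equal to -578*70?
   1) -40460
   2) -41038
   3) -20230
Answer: 1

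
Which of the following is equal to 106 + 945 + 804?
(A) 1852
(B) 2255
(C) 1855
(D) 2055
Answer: C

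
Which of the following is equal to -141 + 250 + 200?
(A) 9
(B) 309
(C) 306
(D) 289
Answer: B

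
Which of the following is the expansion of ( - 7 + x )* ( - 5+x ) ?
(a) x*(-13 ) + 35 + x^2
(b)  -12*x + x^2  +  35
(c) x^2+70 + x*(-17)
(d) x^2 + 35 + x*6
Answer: b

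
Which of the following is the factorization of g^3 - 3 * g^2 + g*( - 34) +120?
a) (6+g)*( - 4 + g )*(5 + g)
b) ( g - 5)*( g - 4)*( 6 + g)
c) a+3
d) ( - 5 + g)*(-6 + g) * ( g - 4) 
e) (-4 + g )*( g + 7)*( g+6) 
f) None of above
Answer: b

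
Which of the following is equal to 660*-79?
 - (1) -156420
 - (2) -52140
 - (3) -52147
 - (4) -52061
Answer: 2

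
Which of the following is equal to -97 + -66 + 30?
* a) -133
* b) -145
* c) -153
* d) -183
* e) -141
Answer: a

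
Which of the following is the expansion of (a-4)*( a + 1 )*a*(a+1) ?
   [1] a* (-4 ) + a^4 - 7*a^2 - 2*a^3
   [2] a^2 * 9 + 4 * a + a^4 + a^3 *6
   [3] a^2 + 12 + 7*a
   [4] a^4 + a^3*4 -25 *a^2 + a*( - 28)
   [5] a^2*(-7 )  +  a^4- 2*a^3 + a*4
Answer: 1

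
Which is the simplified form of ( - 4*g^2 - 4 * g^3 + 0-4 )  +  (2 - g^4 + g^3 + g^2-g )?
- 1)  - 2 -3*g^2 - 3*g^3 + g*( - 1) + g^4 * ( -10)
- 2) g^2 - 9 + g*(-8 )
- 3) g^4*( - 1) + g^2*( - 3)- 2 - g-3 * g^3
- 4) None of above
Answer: 3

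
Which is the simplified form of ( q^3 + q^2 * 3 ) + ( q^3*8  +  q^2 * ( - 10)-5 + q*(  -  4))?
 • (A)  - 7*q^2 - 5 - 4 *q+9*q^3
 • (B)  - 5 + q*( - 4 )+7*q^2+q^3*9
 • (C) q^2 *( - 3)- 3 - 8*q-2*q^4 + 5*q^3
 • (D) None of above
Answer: A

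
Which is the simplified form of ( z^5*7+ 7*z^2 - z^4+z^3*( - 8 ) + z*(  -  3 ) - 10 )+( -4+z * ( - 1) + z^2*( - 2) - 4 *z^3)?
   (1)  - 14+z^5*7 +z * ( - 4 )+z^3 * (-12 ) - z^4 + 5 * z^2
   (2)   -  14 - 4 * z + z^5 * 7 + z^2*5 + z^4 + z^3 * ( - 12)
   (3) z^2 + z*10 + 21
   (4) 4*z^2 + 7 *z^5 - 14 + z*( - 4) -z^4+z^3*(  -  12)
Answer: 1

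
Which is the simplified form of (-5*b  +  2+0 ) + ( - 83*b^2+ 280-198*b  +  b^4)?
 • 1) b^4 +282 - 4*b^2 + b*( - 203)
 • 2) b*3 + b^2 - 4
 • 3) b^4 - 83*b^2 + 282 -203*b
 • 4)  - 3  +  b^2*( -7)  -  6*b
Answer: 3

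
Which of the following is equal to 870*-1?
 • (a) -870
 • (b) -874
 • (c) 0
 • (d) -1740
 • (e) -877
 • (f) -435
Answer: a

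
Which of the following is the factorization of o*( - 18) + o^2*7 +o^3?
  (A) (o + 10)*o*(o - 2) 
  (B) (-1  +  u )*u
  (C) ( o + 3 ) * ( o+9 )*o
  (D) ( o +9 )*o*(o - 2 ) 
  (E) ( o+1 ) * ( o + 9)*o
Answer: D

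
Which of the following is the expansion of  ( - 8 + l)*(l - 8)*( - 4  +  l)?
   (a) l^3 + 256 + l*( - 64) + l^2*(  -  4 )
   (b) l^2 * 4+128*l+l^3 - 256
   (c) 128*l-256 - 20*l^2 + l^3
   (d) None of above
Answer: c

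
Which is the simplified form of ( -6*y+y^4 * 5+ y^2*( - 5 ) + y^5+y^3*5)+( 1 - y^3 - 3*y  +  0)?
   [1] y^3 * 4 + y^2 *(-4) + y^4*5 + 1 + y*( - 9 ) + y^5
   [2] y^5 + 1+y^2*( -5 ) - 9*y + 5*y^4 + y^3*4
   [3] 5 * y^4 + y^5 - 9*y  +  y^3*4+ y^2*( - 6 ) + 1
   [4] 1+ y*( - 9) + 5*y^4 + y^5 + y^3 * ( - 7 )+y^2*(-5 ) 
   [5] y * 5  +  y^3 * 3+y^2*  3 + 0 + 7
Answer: 2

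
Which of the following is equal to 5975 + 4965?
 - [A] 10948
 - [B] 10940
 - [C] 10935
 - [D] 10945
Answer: B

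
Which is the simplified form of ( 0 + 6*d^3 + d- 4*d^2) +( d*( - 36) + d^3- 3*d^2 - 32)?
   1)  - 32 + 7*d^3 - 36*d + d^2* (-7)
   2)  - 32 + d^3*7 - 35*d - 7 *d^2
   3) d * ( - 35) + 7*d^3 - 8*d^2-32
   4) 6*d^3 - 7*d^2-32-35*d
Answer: 2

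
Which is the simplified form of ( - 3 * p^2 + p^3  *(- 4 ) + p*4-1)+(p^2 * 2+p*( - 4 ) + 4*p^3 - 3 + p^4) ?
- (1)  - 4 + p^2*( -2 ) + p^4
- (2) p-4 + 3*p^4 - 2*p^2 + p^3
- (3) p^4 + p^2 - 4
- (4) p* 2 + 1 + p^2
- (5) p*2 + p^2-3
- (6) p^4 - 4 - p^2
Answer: 6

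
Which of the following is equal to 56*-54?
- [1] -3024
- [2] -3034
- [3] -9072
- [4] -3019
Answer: 1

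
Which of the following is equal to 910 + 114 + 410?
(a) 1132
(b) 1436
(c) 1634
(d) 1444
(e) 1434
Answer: e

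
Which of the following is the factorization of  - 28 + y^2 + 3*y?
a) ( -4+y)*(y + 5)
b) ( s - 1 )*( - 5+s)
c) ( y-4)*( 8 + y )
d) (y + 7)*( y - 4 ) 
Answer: d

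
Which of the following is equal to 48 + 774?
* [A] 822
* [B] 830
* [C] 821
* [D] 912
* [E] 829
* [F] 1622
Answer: A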